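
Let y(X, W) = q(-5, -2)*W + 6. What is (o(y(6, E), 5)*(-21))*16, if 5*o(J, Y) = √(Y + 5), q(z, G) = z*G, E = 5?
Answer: -336*√10/5 ≈ -212.51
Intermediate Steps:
q(z, G) = G*z
y(X, W) = 6 + 10*W (y(X, W) = (-2*(-5))*W + 6 = 10*W + 6 = 6 + 10*W)
o(J, Y) = √(5 + Y)/5 (o(J, Y) = √(Y + 5)/5 = √(5 + Y)/5)
(o(y(6, E), 5)*(-21))*16 = ((√(5 + 5)/5)*(-21))*16 = ((√10/5)*(-21))*16 = -21*√10/5*16 = -336*√10/5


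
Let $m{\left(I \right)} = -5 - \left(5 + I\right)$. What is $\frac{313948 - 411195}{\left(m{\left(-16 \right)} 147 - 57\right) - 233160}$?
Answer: $\frac{97247}{232335} \approx 0.41856$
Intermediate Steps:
$m{\left(I \right)} = -10 - I$
$\frac{313948 - 411195}{\left(m{\left(-16 \right)} 147 - 57\right) - 233160} = \frac{313948 - 411195}{\left(\left(-10 - -16\right) 147 - 57\right) - 233160} = - \frac{97247}{\left(\left(-10 + 16\right) 147 - 57\right) - 233160} = - \frac{97247}{\left(6 \cdot 147 - 57\right) - 233160} = - \frac{97247}{\left(882 - 57\right) - 233160} = - \frac{97247}{825 - 233160} = - \frac{97247}{-232335} = \left(-97247\right) \left(- \frac{1}{232335}\right) = \frac{97247}{232335}$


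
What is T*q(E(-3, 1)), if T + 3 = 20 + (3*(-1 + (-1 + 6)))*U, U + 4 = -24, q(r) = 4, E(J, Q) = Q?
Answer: -1276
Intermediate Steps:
U = -28 (U = -4 - 24 = -28)
T = -319 (T = -3 + (20 + (3*(-1 + (-1 + 6)))*(-28)) = -3 + (20 + (3*(-1 + 5))*(-28)) = -3 + (20 + (3*4)*(-28)) = -3 + (20 + 12*(-28)) = -3 + (20 - 336) = -3 - 316 = -319)
T*q(E(-3, 1)) = -319*4 = -1276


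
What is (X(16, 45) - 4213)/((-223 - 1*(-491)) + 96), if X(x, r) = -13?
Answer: -2113/182 ≈ -11.610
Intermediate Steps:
(X(16, 45) - 4213)/((-223 - 1*(-491)) + 96) = (-13 - 4213)/((-223 - 1*(-491)) + 96) = -4226/((-223 + 491) + 96) = -4226/(268 + 96) = -4226/364 = -4226*1/364 = -2113/182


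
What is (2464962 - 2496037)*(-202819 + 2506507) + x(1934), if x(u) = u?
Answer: -71587102666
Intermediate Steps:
(2464962 - 2496037)*(-202819 + 2506507) + x(1934) = (2464962 - 2496037)*(-202819 + 2506507) + 1934 = -31075*2303688 + 1934 = -71587104600 + 1934 = -71587102666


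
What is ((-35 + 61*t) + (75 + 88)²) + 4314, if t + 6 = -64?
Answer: 26578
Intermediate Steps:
t = -70 (t = -6 - 64 = -70)
((-35 + 61*t) + (75 + 88)²) + 4314 = ((-35 + 61*(-70)) + (75 + 88)²) + 4314 = ((-35 - 4270) + 163²) + 4314 = (-4305 + 26569) + 4314 = 22264 + 4314 = 26578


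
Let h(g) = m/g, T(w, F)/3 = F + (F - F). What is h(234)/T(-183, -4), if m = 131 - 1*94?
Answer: -37/2808 ≈ -0.013177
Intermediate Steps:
T(w, F) = 3*F (T(w, F) = 3*(F + (F - F)) = 3*(F + 0) = 3*F)
m = 37 (m = 131 - 94 = 37)
h(g) = 37/g
h(234)/T(-183, -4) = (37/234)/((3*(-4))) = (37*(1/234))/(-12) = (37/234)*(-1/12) = -37/2808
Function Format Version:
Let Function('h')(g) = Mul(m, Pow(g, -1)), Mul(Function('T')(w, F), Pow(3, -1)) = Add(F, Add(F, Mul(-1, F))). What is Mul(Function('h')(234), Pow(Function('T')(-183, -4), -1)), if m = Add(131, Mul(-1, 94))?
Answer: Rational(-37, 2808) ≈ -0.013177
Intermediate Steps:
Function('T')(w, F) = Mul(3, F) (Function('T')(w, F) = Mul(3, Add(F, Add(F, Mul(-1, F)))) = Mul(3, Add(F, 0)) = Mul(3, F))
m = 37 (m = Add(131, -94) = 37)
Function('h')(g) = Mul(37, Pow(g, -1))
Mul(Function('h')(234), Pow(Function('T')(-183, -4), -1)) = Mul(Mul(37, Pow(234, -1)), Pow(Mul(3, -4), -1)) = Mul(Mul(37, Rational(1, 234)), Pow(-12, -1)) = Mul(Rational(37, 234), Rational(-1, 12)) = Rational(-37, 2808)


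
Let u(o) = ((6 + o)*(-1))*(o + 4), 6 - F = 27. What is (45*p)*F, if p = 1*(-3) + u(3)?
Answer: 62370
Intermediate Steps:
F = -21 (F = 6 - 1*27 = 6 - 27 = -21)
u(o) = (-6 - o)*(4 + o)
p = -66 (p = 1*(-3) + (-24 - 1*3² - 10*3) = -3 + (-24 - 1*9 - 30) = -3 + (-24 - 9 - 30) = -3 - 63 = -66)
(45*p)*F = (45*(-66))*(-21) = -2970*(-21) = 62370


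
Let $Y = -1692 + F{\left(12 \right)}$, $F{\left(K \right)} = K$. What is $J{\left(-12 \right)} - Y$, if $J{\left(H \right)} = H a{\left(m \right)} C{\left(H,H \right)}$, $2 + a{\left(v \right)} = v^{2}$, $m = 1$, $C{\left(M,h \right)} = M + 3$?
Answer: $1572$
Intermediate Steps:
$C{\left(M,h \right)} = 3 + M$
$a{\left(v \right)} = -2 + v^{2}$
$J{\left(H \right)} = - H \left(3 + H\right)$ ($J{\left(H \right)} = H \left(-2 + 1^{2}\right) \left(3 + H\right) = H \left(-2 + 1\right) \left(3 + H\right) = H \left(-1\right) \left(3 + H\right) = - H \left(3 + H\right)$)
$Y = -1680$ ($Y = -1692 + 12 = -1680$)
$J{\left(-12 \right)} - Y = \left(-1\right) \left(-12\right) \left(3 - 12\right) - -1680 = \left(-1\right) \left(-12\right) \left(-9\right) + 1680 = -108 + 1680 = 1572$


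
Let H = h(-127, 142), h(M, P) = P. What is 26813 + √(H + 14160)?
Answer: 26813 + √14302 ≈ 26933.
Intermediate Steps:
H = 142
26813 + √(H + 14160) = 26813 + √(142 + 14160) = 26813 + √14302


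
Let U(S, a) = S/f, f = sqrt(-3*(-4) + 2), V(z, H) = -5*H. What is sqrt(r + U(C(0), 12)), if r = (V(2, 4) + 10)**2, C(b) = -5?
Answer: sqrt(19600 - 70*sqrt(14))/14 ≈ 9.9330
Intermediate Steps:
r = 100 (r = (-5*4 + 10)**2 = (-20 + 10)**2 = (-10)**2 = 100)
f = sqrt(14) (f = sqrt(12 + 2) = sqrt(14) ≈ 3.7417)
U(S, a) = S*sqrt(14)/14 (U(S, a) = S/(sqrt(14)) = S*(sqrt(14)/14) = S*sqrt(14)/14)
sqrt(r + U(C(0), 12)) = sqrt(100 + (1/14)*(-5)*sqrt(14)) = sqrt(100 - 5*sqrt(14)/14)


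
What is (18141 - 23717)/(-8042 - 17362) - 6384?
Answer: -40543390/6351 ≈ -6383.8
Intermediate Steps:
(18141 - 23717)/(-8042 - 17362) - 6384 = -5576/(-25404) - 6384 = -5576*(-1/25404) - 6384 = 1394/6351 - 6384 = -40543390/6351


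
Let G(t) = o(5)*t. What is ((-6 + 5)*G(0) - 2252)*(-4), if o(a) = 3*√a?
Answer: 9008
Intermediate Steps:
G(t) = 3*t*√5 (G(t) = (3*√5)*t = 3*t*√5)
((-6 + 5)*G(0) - 2252)*(-4) = ((-6 + 5)*(3*0*√5) - 2252)*(-4) = (-1*0 - 2252)*(-4) = (0 - 2252)*(-4) = -2252*(-4) = 9008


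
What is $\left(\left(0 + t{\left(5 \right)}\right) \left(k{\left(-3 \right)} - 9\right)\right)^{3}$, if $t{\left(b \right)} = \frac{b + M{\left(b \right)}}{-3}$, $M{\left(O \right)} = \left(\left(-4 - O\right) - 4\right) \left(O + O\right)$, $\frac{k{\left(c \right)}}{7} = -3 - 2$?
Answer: $- \frac{166375000000}{27} \approx -6.162 \cdot 10^{9}$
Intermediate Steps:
$k{\left(c \right)} = -35$ ($k{\left(c \right)} = 7 \left(-3 - 2\right) = 7 \left(-5\right) = -35$)
$M{\left(O \right)} = 2 O \left(-8 - O\right)$ ($M{\left(O \right)} = \left(-8 - O\right) 2 O = 2 O \left(-8 - O\right)$)
$t{\left(b \right)} = - \frac{b}{3} + \frac{2 b \left(8 + b\right)}{3}$ ($t{\left(b \right)} = \frac{b - 2 b \left(8 + b\right)}{-3} = \left(b - 2 b \left(8 + b\right)\right) \left(- \frac{1}{3}\right) = - \frac{b}{3} + \frac{2 b \left(8 + b\right)}{3}$)
$\left(\left(0 + t{\left(5 \right)}\right) \left(k{\left(-3 \right)} - 9\right)\right)^{3} = \left(\left(0 + \frac{1}{3} \cdot 5 \left(15 + 2 \cdot 5\right)\right) \left(-35 - 9\right)\right)^{3} = \left(\left(0 + \frac{1}{3} \cdot 5 \left(15 + 10\right)\right) \left(-44\right)\right)^{3} = \left(\left(0 + \frac{1}{3} \cdot 5 \cdot 25\right) \left(-44\right)\right)^{3} = \left(\left(0 + \frac{125}{3}\right) \left(-44\right)\right)^{3} = \left(\frac{125}{3} \left(-44\right)\right)^{3} = \left(- \frac{5500}{3}\right)^{3} = - \frac{166375000000}{27}$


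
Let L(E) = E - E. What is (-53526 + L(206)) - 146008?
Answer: -199534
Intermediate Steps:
L(E) = 0
(-53526 + L(206)) - 146008 = (-53526 + 0) - 146008 = -53526 - 146008 = -199534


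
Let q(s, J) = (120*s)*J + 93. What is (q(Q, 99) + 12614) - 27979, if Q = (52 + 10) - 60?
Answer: 8488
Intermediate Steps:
Q = 2 (Q = 62 - 60 = 2)
q(s, J) = 93 + 120*J*s (q(s, J) = 120*J*s + 93 = 93 + 120*J*s)
(q(Q, 99) + 12614) - 27979 = ((93 + 120*99*2) + 12614) - 27979 = ((93 + 23760) + 12614) - 27979 = (23853 + 12614) - 27979 = 36467 - 27979 = 8488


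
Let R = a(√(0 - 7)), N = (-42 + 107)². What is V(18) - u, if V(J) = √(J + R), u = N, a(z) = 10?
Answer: -4225 + 2*√7 ≈ -4219.7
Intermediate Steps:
N = 4225 (N = 65² = 4225)
u = 4225
R = 10
V(J) = √(10 + J) (V(J) = √(J + 10) = √(10 + J))
V(18) - u = √(10 + 18) - 1*4225 = √28 - 4225 = 2*√7 - 4225 = -4225 + 2*√7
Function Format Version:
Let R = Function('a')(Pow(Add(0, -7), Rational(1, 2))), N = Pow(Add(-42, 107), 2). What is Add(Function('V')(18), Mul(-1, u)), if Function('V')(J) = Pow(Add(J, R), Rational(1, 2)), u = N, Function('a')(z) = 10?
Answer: Add(-4225, Mul(2, Pow(7, Rational(1, 2)))) ≈ -4219.7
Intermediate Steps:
N = 4225 (N = Pow(65, 2) = 4225)
u = 4225
R = 10
Function('V')(J) = Pow(Add(10, J), Rational(1, 2)) (Function('V')(J) = Pow(Add(J, 10), Rational(1, 2)) = Pow(Add(10, J), Rational(1, 2)))
Add(Function('V')(18), Mul(-1, u)) = Add(Pow(Add(10, 18), Rational(1, 2)), Mul(-1, 4225)) = Add(Pow(28, Rational(1, 2)), -4225) = Add(Mul(2, Pow(7, Rational(1, 2))), -4225) = Add(-4225, Mul(2, Pow(7, Rational(1, 2))))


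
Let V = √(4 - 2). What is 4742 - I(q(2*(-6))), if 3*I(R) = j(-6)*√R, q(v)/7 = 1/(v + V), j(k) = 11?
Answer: 4742 - 11*I*√7/(3*√(12 - √2)) ≈ 4742.0 - 2.9817*I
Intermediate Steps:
V = √2 ≈ 1.4142
q(v) = 7/(v + √2)
I(R) = 11*√R/3 (I(R) = (11*√R)/3 = 11*√R/3)
4742 - I(q(2*(-6))) = 4742 - 11*√(7/(2*(-6) + √2))/3 = 4742 - 11*√(7/(-12 + √2))/3 = 4742 - 11*√7*(I/√(12 - √2))/3 = 4742 - 11*I*√7/(3*√(12 - √2))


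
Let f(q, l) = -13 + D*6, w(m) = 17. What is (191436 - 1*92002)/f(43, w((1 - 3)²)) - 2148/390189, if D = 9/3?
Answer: 12932680762/650315 ≈ 19887.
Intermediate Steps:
D = 3 (D = 9*(⅓) = 3)
f(q, l) = 5 (f(q, l) = -13 + 3*6 = -13 + 18 = 5)
(191436 - 1*92002)/f(43, w((1 - 3)²)) - 2148/390189 = (191436 - 1*92002)/5 - 2148/390189 = (191436 - 92002)*(⅕) - 2148*1/390189 = 99434*(⅕) - 716/130063 = 99434/5 - 716/130063 = 12932680762/650315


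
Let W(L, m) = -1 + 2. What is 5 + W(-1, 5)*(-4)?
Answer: 1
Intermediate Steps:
W(L, m) = 1
5 + W(-1, 5)*(-4) = 5 + 1*(-4) = 5 - 4 = 1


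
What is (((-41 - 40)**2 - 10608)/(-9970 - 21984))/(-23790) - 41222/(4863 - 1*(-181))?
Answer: -200874318523/24579336340 ≈ -8.1725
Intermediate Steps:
(((-41 - 40)**2 - 10608)/(-9970 - 21984))/(-23790) - 41222/(4863 - 1*(-181)) = (((-81)**2 - 10608)/(-31954))*(-1/23790) - 41222/(4863 + 181) = ((6561 - 10608)*(-1/31954))*(-1/23790) - 41222/5044 = -4047*(-1/31954)*(-1/23790) - 41222*1/5044 = (4047/31954)*(-1/23790) - 20611/2522 = -1349/253395220 - 20611/2522 = -200874318523/24579336340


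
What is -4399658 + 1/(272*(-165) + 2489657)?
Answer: -10756182686265/2444777 ≈ -4.3997e+6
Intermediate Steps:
-4399658 + 1/(272*(-165) + 2489657) = -4399658 + 1/(-44880 + 2489657) = -4399658 + 1/2444777 = -10756182686265/2444777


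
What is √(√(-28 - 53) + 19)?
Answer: √(19 + 9*I) ≈ 4.4735 + 1.0059*I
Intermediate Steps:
√(√(-28 - 53) + 19) = √(√(-81) + 19) = √(9*I + 19) = √(19 + 9*I)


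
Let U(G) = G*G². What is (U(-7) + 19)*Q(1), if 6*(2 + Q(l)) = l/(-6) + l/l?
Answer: 603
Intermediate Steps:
U(G) = G³
Q(l) = -11/6 - l/36 (Q(l) = -2 + (l/(-6) + l/l)/6 = -2 + (l*(-⅙) + 1)/6 = -2 + (-l/6 + 1)/6 = -2 + (1 - l/6)/6 = -2 + (⅙ - l/36) = -11/6 - l/36)
(U(-7) + 19)*Q(1) = ((-7)³ + 19)*(-11/6 - 1/36*1) = (-343 + 19)*(-11/6 - 1/36) = -324*(-67/36) = 603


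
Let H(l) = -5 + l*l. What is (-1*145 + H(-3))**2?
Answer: 19881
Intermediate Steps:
H(l) = -5 + l**2
(-1*145 + H(-3))**2 = (-1*145 + (-5 + (-3)**2))**2 = (-145 + (-5 + 9))**2 = (-145 + 4)**2 = (-141)**2 = 19881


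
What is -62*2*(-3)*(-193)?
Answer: -71796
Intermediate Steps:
-62*2*(-3)*(-193) = -62*(-6)*(-193) = -1*(-372)*(-193) = 372*(-193) = -71796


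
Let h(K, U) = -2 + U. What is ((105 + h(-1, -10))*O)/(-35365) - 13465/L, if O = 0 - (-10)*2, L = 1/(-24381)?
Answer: 2321996336673/7073 ≈ 3.2829e+8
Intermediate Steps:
L = -1/24381 ≈ -4.1016e-5
O = 20 (O = 0 - 2*(-10) = 0 + 20 = 20)
((105 + h(-1, -10))*O)/(-35365) - 13465/L = ((105 + (-2 - 10))*20)/(-35365) - 13465/(-1/24381) = ((105 - 12)*20)*(-1/35365) - 13465*(-24381) = (93*20)*(-1/35365) + 328290165 = 1860*(-1/35365) + 328290165 = -372/7073 + 328290165 = 2321996336673/7073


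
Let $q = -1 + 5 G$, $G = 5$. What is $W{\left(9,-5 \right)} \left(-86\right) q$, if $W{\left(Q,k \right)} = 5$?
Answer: $-10320$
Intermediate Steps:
$q = 24$ ($q = -1 + 5 \cdot 5 = -1 + 25 = 24$)
$W{\left(9,-5 \right)} \left(-86\right) q = 5 \left(-86\right) 24 = \left(-430\right) 24 = -10320$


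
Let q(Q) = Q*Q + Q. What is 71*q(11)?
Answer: 9372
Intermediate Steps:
q(Q) = Q + Q**2 (q(Q) = Q**2 + Q = Q + Q**2)
71*q(11) = 71*(11*(1 + 11)) = 71*(11*12) = 71*132 = 9372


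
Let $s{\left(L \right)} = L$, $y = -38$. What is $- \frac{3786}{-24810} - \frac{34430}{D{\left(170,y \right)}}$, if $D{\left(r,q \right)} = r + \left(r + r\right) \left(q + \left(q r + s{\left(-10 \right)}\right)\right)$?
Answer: $\frac{30769742}{182977885} \approx 0.16816$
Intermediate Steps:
$D{\left(r,q \right)} = r + 2 r \left(-10 + q + q r\right)$ ($D{\left(r,q \right)} = r + \left(r + r\right) \left(q + \left(q r - 10\right)\right) = r + 2 r \left(q + \left(-10 + q r\right)\right) = r + 2 r \left(-10 + q + q r\right)$)
$- \frac{3786}{-24810} - \frac{34430}{D{\left(170,y \right)}} = - \frac{3786}{-24810} - \frac{34430}{170 \left(-19 + 2 \left(-38\right) + 2 \left(-38\right) 170\right)} = \left(-3786\right) \left(- \frac{1}{24810}\right) - \frac{34430}{170 \left(-19 - 76 - 12920\right)} = \frac{631}{4135} - \frac{34430}{170 \left(-13015\right)} = \frac{631}{4135} - \frac{34430}{-2212550} = \frac{631}{4135} - - \frac{3443}{221255} = \frac{631}{4135} + \frac{3443}{221255} = \frac{30769742}{182977885}$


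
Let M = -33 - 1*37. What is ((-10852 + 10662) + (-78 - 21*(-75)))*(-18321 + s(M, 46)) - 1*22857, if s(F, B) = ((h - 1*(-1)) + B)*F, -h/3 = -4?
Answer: -29366314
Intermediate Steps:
h = 12 (h = -3*(-4) = 12)
M = -70 (M = -33 - 37 = -70)
s(F, B) = F*(13 + B) (s(F, B) = ((12 - 1*(-1)) + B)*F = ((12 + 1) + B)*F = (13 + B)*F = F*(13 + B))
((-10852 + 10662) + (-78 - 21*(-75)))*(-18321 + s(M, 46)) - 1*22857 = ((-10852 + 10662) + (-78 - 21*(-75)))*(-18321 - 70*(13 + 46)) - 1*22857 = (-190 + (-78 + 1575))*(-18321 - 70*59) - 22857 = (-190 + 1497)*(-18321 - 4130) - 22857 = 1307*(-22451) - 22857 = -29343457 - 22857 = -29366314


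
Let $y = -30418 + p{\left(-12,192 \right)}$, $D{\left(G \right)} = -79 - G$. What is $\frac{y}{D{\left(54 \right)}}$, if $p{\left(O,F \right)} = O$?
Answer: $\frac{30430}{133} \approx 228.8$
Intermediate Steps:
$y = -30430$ ($y = -30418 - 12 = -30430$)
$\frac{y}{D{\left(54 \right)}} = - \frac{30430}{-79 - 54} = - \frac{30430}{-133} = \left(-30430\right) \left(- \frac{1}{133}\right) = \frac{30430}{133}$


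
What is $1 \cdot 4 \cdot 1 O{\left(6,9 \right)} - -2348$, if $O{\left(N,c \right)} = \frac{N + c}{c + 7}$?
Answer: $\frac{9407}{4} \approx 2351.8$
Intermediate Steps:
$O{\left(N,c \right)} = \frac{N + c}{7 + c}$
$1 \cdot 4 \cdot 1 O{\left(6,9 \right)} - -2348 = 1 \cdot 4 \cdot 1 \frac{6 + 9}{7 + 9} - -2348 = 4 \cdot 1 \cdot \frac{1}{16} \cdot 15 + 2348 = 4 \cdot \frac{1}{16} \cdot 15 + 2348 = 4 \cdot \frac{15}{16} + 2348 = \frac{15}{4} + 2348 = \frac{9407}{4}$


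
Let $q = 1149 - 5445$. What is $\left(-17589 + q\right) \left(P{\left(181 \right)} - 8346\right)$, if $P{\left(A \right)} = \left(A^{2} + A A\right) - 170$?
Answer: $-1247576310$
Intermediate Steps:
$P{\left(A \right)} = -170 + 2 A^{2}$ ($P{\left(A \right)} = \left(A^{2} + A^{2}\right) - 170 = 2 A^{2} - 170 = -170 + 2 A^{2}$)
$q = -4296$ ($q = 1149 - 5445 = -4296$)
$\left(-17589 + q\right) \left(P{\left(181 \right)} - 8346\right) = \left(-17589 - 4296\right) \left(\left(-170 + 2 \cdot 181^{2}\right) - 8346\right) = - 21885 \left(\left(-170 + 2 \cdot 32761\right) - 8346\right) = - 21885 \left(\left(-170 + 65522\right) - 8346\right) = - 21885 \left(65352 - 8346\right) = \left(-21885\right) 57006 = -1247576310$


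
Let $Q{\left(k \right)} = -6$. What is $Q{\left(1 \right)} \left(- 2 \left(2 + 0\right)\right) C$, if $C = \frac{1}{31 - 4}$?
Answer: $\frac{8}{9} \approx 0.88889$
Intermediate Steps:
$C = \frac{1}{27} \approx 0.037037$
$Q{\left(1 \right)} \left(- 2 \left(2 + 0\right)\right) C = - 6 \left(- 2 \left(2 + 0\right)\right) \frac{1}{27} = - 6 \left(\left(-2\right) 2\right) \frac{1}{27} = \left(-6\right) \left(-4\right) \frac{1}{27} = 24 \cdot \frac{1}{27} = \frac{8}{9}$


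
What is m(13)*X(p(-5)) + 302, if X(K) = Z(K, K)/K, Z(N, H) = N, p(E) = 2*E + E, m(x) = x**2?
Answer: 471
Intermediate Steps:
p(E) = 3*E
X(K) = 1 (X(K) = K/K = 1)
m(13)*X(p(-5)) + 302 = 13**2*1 + 302 = 169*1 + 302 = 169 + 302 = 471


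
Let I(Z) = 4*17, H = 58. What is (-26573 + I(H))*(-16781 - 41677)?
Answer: 1549429290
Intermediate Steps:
I(Z) = 68
(-26573 + I(H))*(-16781 - 41677) = (-26573 + 68)*(-16781 - 41677) = -26505*(-58458) = 1549429290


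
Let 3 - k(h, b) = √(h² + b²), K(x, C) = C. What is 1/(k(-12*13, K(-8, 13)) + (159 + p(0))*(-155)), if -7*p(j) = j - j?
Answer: -24642/607203659 + 13*√145/607203659 ≈ -4.0325e-5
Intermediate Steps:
p(j) = 0 (p(j) = -(j - j)/7 = -⅐*0 = 0)
k(h, b) = 3 - √(b² + h²) (k(h, b) = 3 - √(h² + b²) = 3 - √(b² + h²))
1/(k(-12*13, K(-8, 13)) + (159 + p(0))*(-155)) = 1/((3 - √(13² + (-12*13)²)) + (159 + 0)*(-155)) = 1/((3 - √(169 + (-156)²)) + 159*(-155)) = 1/((3 - √(169 + 24336)) - 24645) = 1/((3 - √24505) - 24645) = 1/((3 - 13*√145) - 24645) = 1/(-24642 - 13*√145)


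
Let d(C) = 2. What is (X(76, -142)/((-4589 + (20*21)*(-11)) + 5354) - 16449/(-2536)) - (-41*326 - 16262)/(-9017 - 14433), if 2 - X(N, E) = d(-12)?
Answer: 155296221/29734600 ≈ 5.2227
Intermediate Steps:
X(N, E) = 0 (X(N, E) = 2 - 1*2 = 2 - 2 = 0)
(X(76, -142)/((-4589 + (20*21)*(-11)) + 5354) - 16449/(-2536)) - (-41*326 - 16262)/(-9017 - 14433) = (0/((-4589 + (20*21)*(-11)) + 5354) - 16449/(-2536)) - (-41*326 - 16262)/(-9017 - 14433) = (0/((-4589 + 420*(-11)) + 5354) - 16449*(-1/2536)) - (-13366 - 16262)/(-23450) = (0/((-4589 - 4620) + 5354) + 16449/2536) - (-29628)*(-1)/23450 = (0/(-9209 + 5354) + 16449/2536) - 1*14814/11725 = (0/(-3855) + 16449/2536) - 14814/11725 = (0*(-1/3855) + 16449/2536) - 14814/11725 = (0 + 16449/2536) - 14814/11725 = 16449/2536 - 14814/11725 = 155296221/29734600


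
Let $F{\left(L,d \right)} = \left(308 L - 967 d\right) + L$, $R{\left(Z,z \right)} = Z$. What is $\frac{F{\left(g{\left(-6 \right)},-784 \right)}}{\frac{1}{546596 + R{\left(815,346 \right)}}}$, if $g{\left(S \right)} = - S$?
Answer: $416022506602$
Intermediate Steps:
$F{\left(L,d \right)} = - 967 d + 309 L$ ($F{\left(L,d \right)} = \left(- 967 d + 308 L\right) + L = - 967 d + 309 L$)
$\frac{F{\left(g{\left(-6 \right)},-784 \right)}}{\frac{1}{546596 + R{\left(815,346 \right)}}} = \frac{\left(-967\right) \left(-784\right) + 309 \left(\left(-1\right) \left(-6\right)\right)}{\frac{1}{546596 + 815}} = \frac{758128 + 309 \cdot 6}{\frac{1}{547411}} = \left(758128 + 1854\right) \frac{1}{\frac{1}{547411}} = 759982 \cdot 547411 = 416022506602$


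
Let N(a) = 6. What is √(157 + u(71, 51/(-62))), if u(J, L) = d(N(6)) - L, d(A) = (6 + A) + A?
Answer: √675862/62 ≈ 13.260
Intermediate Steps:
d(A) = 6 + 2*A
u(J, L) = 18 - L (u(J, L) = (6 + 2*6) - L = (6 + 12) - L = 18 - L)
√(157 + u(71, 51/(-62))) = √(157 + (18 - 51/(-62))) = √(157 + (18 - 51*(-1)/62)) = √(157 + (18 - 1*(-51/62))) = √(157 + (18 + 51/62)) = √(157 + 1167/62) = √(10901/62) = √675862/62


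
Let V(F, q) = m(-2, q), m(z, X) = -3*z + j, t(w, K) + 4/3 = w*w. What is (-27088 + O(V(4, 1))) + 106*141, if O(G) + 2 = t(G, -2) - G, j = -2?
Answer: -36400/3 ≈ -12133.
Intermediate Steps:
t(w, K) = -4/3 + w**2 (t(w, K) = -4/3 + w*w = -4/3 + w**2)
m(z, X) = -2 - 3*z (m(z, X) = -3*z - 2 = -2 - 3*z)
V(F, q) = 4 (V(F, q) = -2 - 3*(-2) = -2 + 6 = 4)
O(G) = -10/3 + G**2 - G (O(G) = -2 + ((-4/3 + G**2) - G) = -2 + (-4/3 + G**2 - G) = -10/3 + G**2 - G)
(-27088 + O(V(4, 1))) + 106*141 = (-27088 + (-10/3 + 4**2 - 1*4)) + 106*141 = (-27088 + (-10/3 + 16 - 4)) + 14946 = (-27088 + 26/3) + 14946 = -81238/3 + 14946 = -36400/3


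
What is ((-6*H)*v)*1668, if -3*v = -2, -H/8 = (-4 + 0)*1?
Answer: -213504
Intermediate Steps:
H = 32 (H = -8*(-4 + 0) = -(-32) = -8*(-4) = 32)
v = ⅔ (v = -⅓*(-2) = ⅔ ≈ 0.66667)
((-6*H)*v)*1668 = (-6*32*(⅔))*1668 = -192*⅔*1668 = -128*1668 = -213504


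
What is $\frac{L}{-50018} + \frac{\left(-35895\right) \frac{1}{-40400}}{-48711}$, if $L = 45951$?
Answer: $- \frac{3014329650017}{3281054754640} \approx -0.91871$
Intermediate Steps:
$\frac{L}{-50018} + \frac{\left(-35895\right) \frac{1}{-40400}}{-48711} = \frac{45951}{-50018} + \frac{\left(-35895\right) \frac{1}{-40400}}{-48711} = 45951 \left(- \frac{1}{50018}\right) + \left(-35895\right) \left(- \frac{1}{40400}\right) \left(- \frac{1}{48711}\right) = - \frac{45951}{50018} + \frac{7179}{8080} \left(- \frac{1}{48711}\right) = - \frac{45951}{50018} - \frac{2393}{131194960} = - \frac{3014329650017}{3281054754640}$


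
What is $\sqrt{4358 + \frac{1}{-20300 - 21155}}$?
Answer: $\frac{\sqrt{7489297153495}}{41455} \approx 66.015$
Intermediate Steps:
$\sqrt{4358 + \frac{1}{-20300 - 21155}} = \sqrt{4358 + \frac{1}{-41455}} = \sqrt{4358 - \frac{1}{41455}} = \sqrt{\frac{180660889}{41455}} = \frac{\sqrt{7489297153495}}{41455}$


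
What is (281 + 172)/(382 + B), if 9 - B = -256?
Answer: 453/647 ≈ 0.70015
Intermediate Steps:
B = 265 (B = 9 - 1*(-256) = 9 + 256 = 265)
(281 + 172)/(382 + B) = (281 + 172)/(382 + 265) = 453/647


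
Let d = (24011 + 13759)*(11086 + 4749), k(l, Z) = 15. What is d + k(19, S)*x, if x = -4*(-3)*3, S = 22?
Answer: 598088490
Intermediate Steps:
d = 598087950 (d = 37770*15835 = 598087950)
x = 36 (x = 12*3 = 36)
d + k(19, S)*x = 598087950 + 15*36 = 598087950 + 540 = 598088490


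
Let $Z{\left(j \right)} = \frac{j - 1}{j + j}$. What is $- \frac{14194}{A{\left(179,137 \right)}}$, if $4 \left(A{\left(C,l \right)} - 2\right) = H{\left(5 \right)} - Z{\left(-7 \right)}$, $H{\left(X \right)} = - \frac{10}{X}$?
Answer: $- \frac{198716}{19} \approx -10459.0$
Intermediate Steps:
$Z{\left(j \right)} = \frac{-1 + j}{2 j}$
$A{\left(C,l \right)} = \frac{19}{14}$ ($A{\left(C,l \right)} = 2 + \frac{- \frac{10}{5} - \frac{-1 - 7}{2 \left(-7\right)}}{4} = 2 + \frac{\left(-10\right) \frac{1}{5} - \frac{1}{2} \left(- \frac{1}{7}\right) \left(-8\right)}{4} = 2 + \frac{-2 - \frac{4}{7}}{4} = 2 + \frac{1}{4} \left(- \frac{18}{7}\right) = 2 - \frac{9}{14} = \frac{19}{14}$)
$- \frac{14194}{A{\left(179,137 \right)}} = - \frac{14194}{\frac{19}{14}} = \left(-14194\right) \frac{14}{19} = - \frac{198716}{19}$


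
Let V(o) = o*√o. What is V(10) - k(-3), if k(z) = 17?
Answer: -17 + 10*√10 ≈ 14.623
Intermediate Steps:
V(o) = o^(3/2)
V(10) - k(-3) = 10^(3/2) - 1*17 = 10*√10 - 17 = -17 + 10*√10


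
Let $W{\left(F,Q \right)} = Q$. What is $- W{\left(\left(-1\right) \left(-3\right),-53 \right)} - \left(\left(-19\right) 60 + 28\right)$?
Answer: $1165$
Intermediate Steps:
$- W{\left(\left(-1\right) \left(-3\right),-53 \right)} - \left(\left(-19\right) 60 + 28\right) = \left(-1\right) \left(-53\right) - \left(\left(-19\right) 60 + 28\right) = 53 - \left(-1140 + 28\right) = 53 - -1112 = 53 + 1112 = 1165$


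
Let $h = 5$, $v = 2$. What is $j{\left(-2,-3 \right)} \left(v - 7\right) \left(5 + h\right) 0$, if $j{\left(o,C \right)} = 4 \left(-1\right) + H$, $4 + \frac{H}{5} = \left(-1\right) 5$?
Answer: $0$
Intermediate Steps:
$H = -45$ ($H = -20 + 5 \left(\left(-1\right) 5\right) = -20 + 5 \left(-5\right) = -20 - 25 = -45$)
$j{\left(o,C \right)} = -49$ ($j{\left(o,C \right)} = 4 \left(-1\right) - 45 = -4 - 45 = -49$)
$j{\left(-2,-3 \right)} \left(v - 7\right) \left(5 + h\right) 0 = - 49 \left(2 - 7\right) \left(5 + 5\right) 0 = - 49 \left(- 5 \cdot 10 \cdot 0\right) = - 49 \left(\left(-5\right) 0\right) = \left(-49\right) 0 = 0$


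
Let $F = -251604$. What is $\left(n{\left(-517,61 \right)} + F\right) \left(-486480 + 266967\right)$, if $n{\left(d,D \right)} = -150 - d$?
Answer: $55149787581$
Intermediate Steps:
$\left(n{\left(-517,61 \right)} + F\right) \left(-486480 + 266967\right) = \left(\left(-150 - -517\right) - 251604\right) \left(-486480 + 266967\right) = \left(\left(-150 + 517\right) - 251604\right) \left(-219513\right) = \left(367 - 251604\right) \left(-219513\right) = \left(-251237\right) \left(-219513\right) = 55149787581$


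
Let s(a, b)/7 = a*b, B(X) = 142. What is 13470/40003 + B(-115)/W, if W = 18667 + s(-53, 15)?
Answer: 91082183/262059653 ≈ 0.34756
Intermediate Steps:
s(a, b) = 7*a*b (s(a, b) = 7*(a*b) = 7*a*b)
W = 13102 (W = 18667 + 7*(-53)*15 = 18667 - 5565 = 13102)
13470/40003 + B(-115)/W = 13470/40003 + 142/13102 = 13470*(1/40003) + 142*(1/13102) = 13470/40003 + 71/6551 = 91082183/262059653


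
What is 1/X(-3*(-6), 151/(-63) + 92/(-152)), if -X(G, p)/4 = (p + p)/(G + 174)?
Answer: 57456/7187 ≈ 7.9944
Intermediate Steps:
X(G, p) = -8*p/(174 + G) (X(G, p) = -4*(p + p)/(G + 174) = -4*2*p/(174 + G) = -8*p/(174 + G))
1/X(-3*(-6), 151/(-63) + 92/(-152)) = 1/(-8*(151/(-63) + 92/(-152))/(174 - 3*(-6))) = 1/(-8*(151*(-1/63) + 92*(-1/152))/(174 + 18)) = 1/(-8*(-151/63 - 23/38)/192) = 1/(-8*(-7187/2394)*1/192) = 1/(7187/57456) = 57456/7187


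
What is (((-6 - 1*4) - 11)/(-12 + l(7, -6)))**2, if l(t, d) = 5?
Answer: 9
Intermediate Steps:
(((-6 - 1*4) - 11)/(-12 + l(7, -6)))**2 = (((-6 - 1*4) - 11)/(-12 + 5))**2 = (((-6 - 4) - 11)/(-7))**2 = ((-10 - 11)*(-1/7))**2 = (-21*(-1/7))**2 = 3**2 = 9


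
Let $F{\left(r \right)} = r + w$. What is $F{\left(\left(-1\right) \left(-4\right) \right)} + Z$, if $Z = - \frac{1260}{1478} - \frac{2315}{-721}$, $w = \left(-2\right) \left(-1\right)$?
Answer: $\frac{4453469}{532819} \approx 8.3583$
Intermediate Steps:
$w = 2$
$F{\left(r \right)} = 2 + r$ ($F{\left(r \right)} = r + 2 = 2 + r$)
$Z = \frac{1256555}{532819}$ ($Z = \left(-1260\right) \frac{1}{1478} - - \frac{2315}{721} = - \frac{630}{739} + \frac{2315}{721} = \frac{1256555}{532819} \approx 2.3583$)
$F{\left(\left(-1\right) \left(-4\right) \right)} + Z = \left(2 - -4\right) + \frac{1256555}{532819} = \left(2 + 4\right) + \frac{1256555}{532819} = 6 + \frac{1256555}{532819} = \frac{4453469}{532819}$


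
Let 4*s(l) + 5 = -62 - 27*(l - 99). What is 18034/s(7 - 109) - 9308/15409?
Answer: 132706593/10324030 ≈ 12.854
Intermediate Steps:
s(l) = 1303/2 - 27*l/4 (s(l) = -5/4 + (-62 - 27*(l - 99))/4 = -5/4 + (-62 - 27*(-99 + l))/4 = -5/4 + (-62 - (-2673 + 27*l))/4 = -5/4 + (-62 + (2673 - 27*l))/4 = -5/4 + (2611 - 27*l)/4 = -5/4 + (2611/4 - 27*l/4) = 1303/2 - 27*l/4)
18034/s(7 - 109) - 9308/15409 = 18034/(1303/2 - 27*(7 - 109)/4) - 9308/15409 = 18034/(1303/2 - 27/4*(-102)) - 9308*1/15409 = 18034/(1303/2 + 1377/2) - 9308/15409 = 18034/1340 - 9308/15409 = 18034*(1/1340) - 9308/15409 = 9017/670 - 9308/15409 = 132706593/10324030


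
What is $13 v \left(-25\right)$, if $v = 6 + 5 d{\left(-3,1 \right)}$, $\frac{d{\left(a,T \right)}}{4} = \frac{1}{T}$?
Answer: $-8450$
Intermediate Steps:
$d{\left(a,T \right)} = \frac{4}{T}$
$v = 26$ ($v = 6 + 5 \cdot \frac{4}{1} = 6 + 5 \cdot 4 \cdot 1 = 6 + 5 \cdot 4 = 6 + 20 = 26$)
$13 v \left(-25\right) = 13 \cdot 26 \left(-25\right) = 338 \left(-25\right) = -8450$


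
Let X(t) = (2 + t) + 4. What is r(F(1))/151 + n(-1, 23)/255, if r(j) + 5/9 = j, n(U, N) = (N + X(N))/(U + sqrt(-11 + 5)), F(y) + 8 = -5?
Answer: -96146/808605 - 52*I*sqrt(6)/1785 ≈ -0.1189 - 0.071358*I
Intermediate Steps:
X(t) = 6 + t
F(y) = -13 (F(y) = -8 - 5 = -13)
n(U, N) = (6 + 2*N)/(U + I*sqrt(6)) (n(U, N) = (N + (6 + N))/(U + sqrt(-11 + 5)) = (6 + 2*N)/(U + sqrt(-6)) = (6 + 2*N)/(U + I*sqrt(6)))
r(j) = -5/9 + j
r(F(1))/151 + n(-1, 23)/255 = (-5/9 - 13)/151 + (2*(3 + 23)/(-1 + I*sqrt(6)))/255 = -122/9*1/151 + (2*26/(-1 + I*sqrt(6)))*(1/255) = -122/1359 + (52/(-1 + I*sqrt(6)))*(1/255) = -122/1359 + 52/(255*(-1 + I*sqrt(6)))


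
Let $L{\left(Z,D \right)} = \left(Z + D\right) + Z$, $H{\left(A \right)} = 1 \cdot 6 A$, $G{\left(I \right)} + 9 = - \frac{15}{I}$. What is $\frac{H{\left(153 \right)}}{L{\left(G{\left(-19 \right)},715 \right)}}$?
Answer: $\frac{17442}{13273} \approx 1.3141$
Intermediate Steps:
$G{\left(I \right)} = -9 - \frac{15}{I}$
$H{\left(A \right)} = 6 A$
$L{\left(Z,D \right)} = D + 2 Z$ ($L{\left(Z,D \right)} = \left(D + Z\right) + Z = D + 2 Z$)
$\frac{H{\left(153 \right)}}{L{\left(G{\left(-19 \right)},715 \right)}} = \frac{6 \cdot 153}{715 + 2 \left(-9 - \frac{15}{-19}\right)} = \frac{918}{715 + 2 \left(-9 - - \frac{15}{19}\right)} = \frac{918}{715 + 2 \left(-9 + \frac{15}{19}\right)} = \frac{918}{715 + 2 \left(- \frac{156}{19}\right)} = \frac{918}{715 - \frac{312}{19}} = \frac{918}{\frac{13273}{19}} = 918 \cdot \frac{19}{13273} = \frac{17442}{13273}$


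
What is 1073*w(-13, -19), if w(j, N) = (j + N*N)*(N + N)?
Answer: -14189352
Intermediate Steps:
w(j, N) = 2*N*(j + N²) (w(j, N) = (j + N²)*(2*N) = 2*N*(j + N²))
1073*w(-13, -19) = 1073*(2*(-19)*(-13 + (-19)²)) = 1073*(2*(-19)*(-13 + 361)) = 1073*(2*(-19)*348) = 1073*(-13224) = -14189352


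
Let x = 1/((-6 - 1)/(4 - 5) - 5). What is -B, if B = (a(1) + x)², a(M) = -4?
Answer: -49/4 ≈ -12.250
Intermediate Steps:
x = ½ (x = 1/(-7/(-1) - 5) = 1/(-7*(-1) - 5) = 1/(7 - 5) = 1/2 = ½ ≈ 0.50000)
B = 49/4 (B = (-4 + ½)² = (-7/2)² = 49/4 ≈ 12.250)
-B = -1*49/4 = -49/4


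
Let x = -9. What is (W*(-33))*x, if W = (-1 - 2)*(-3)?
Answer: 2673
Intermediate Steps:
W = 9 (W = -3*(-3) = 9)
(W*(-33))*x = (9*(-33))*(-9) = -297*(-9) = 2673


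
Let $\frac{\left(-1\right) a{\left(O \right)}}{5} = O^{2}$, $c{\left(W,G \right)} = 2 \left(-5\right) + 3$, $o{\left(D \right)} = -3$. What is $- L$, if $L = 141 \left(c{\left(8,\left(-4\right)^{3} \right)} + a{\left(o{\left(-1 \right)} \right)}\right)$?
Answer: $7332$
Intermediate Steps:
$c{\left(W,G \right)} = -7$ ($c{\left(W,G \right)} = -10 + 3 = -7$)
$a{\left(O \right)} = - 5 O^{2}$
$L = -7332$ ($L = 141 \left(-7 - 5 \left(-3\right)^{2}\right) = 141 \left(-7 - 45\right) = 141 \left(-52\right) = -7332$)
$- L = \left(-1\right) \left(-7332\right) = 7332$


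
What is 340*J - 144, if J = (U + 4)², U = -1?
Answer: 2916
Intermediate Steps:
J = 9 (J = (-1 + 4)² = 3² = 9)
340*J - 144 = 340*9 - 144 = 3060 - 144 = 2916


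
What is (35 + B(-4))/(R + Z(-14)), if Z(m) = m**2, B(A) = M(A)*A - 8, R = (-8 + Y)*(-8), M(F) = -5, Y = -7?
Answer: 47/316 ≈ 0.14873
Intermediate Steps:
R = 120 (R = (-8 - 7)*(-8) = -15*(-8) = 120)
B(A) = -8 - 5*A (B(A) = -5*A - 8 = -8 - 5*A)
(35 + B(-4))/(R + Z(-14)) = (35 + (-8 - 5*(-4)))/(120 + (-14)**2) = (35 + (-8 + 20))/(120 + 196) = (35 + 12)/316 = 47*(1/316) = 47/316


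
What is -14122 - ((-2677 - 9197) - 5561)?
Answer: 3313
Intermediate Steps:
-14122 - ((-2677 - 9197) - 5561) = -14122 - (-11874 - 5561) = -14122 - 1*(-17435) = -14122 + 17435 = 3313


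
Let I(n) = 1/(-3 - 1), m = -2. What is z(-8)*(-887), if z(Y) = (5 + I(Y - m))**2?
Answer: -320207/16 ≈ -20013.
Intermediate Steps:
I(n) = -1/4 (I(n) = 1/(-4) = -1/4)
z(Y) = 361/16 (z(Y) = (5 - 1/4)**2 = (19/4)**2 = 361/16)
z(-8)*(-887) = (361/16)*(-887) = -320207/16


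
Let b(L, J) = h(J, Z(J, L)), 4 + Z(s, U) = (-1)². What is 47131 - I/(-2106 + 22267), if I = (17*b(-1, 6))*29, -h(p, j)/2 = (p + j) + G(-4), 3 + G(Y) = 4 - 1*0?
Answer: 950212035/20161 ≈ 47131.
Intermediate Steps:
G(Y) = 1 (G(Y) = -3 + (4 - 1*0) = -3 + (4 + 0) = -3 + 4 = 1)
Z(s, U) = -3 (Z(s, U) = -4 + (-1)² = -4 + 1 = -3)
h(p, j) = -2 - 2*j - 2*p (h(p, j) = -2*((p + j) + 1) = -2*((j + p) + 1) = -2*(1 + j + p) = -2 - 2*j - 2*p)
b(L, J) = 4 - 2*J (b(L, J) = -2 - 2*(-3) - 2*J = -2 + 6 - 2*J = 4 - 2*J)
I = -3944 (I = (17*(4 - 2*6))*29 = (17*(4 - 12))*29 = (17*(-8))*29 = -136*29 = -3944)
47131 - I/(-2106 + 22267) = 47131 - (-3944)/(-2106 + 22267) = 47131 - (-3944)/20161 = 47131 - 1*(-3944/20161) = 47131 + 3944/20161 = 950212035/20161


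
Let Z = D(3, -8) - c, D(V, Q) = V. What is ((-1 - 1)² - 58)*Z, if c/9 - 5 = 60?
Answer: 31428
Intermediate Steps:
c = 585 (c = 45 + 9*60 = 45 + 540 = 585)
Z = -582 (Z = 3 - 1*585 = 3 - 585 = -582)
((-1 - 1)² - 58)*Z = ((-1 - 1)² - 58)*(-582) = ((-2)² - 58)*(-582) = (4 - 58)*(-582) = -54*(-582) = 31428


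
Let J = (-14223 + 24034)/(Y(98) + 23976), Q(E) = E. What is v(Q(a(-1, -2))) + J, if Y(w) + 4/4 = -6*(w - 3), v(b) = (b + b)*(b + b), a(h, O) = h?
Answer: 103431/23405 ≈ 4.4192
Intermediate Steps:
v(b) = 4*b**2 (v(b) = (2*b)*(2*b) = 4*b**2)
Y(w) = 17 - 6*w (Y(w) = -1 - 6*(w - 3) = -1 - 6*(-3 + w) = -1 + (18 - 6*w) = 17 - 6*w)
J = 9811/23405 (J = (-14223 + 24034)/((17 - 6*98) + 23976) = 9811/((17 - 588) + 23976) = 9811/(-571 + 23976) = 9811/23405 ≈ 0.41918)
v(Q(a(-1, -2))) + J = 4*(-1)**2 + 9811/23405 = 4*1 + 9811/23405 = 4 + 9811/23405 = 103431/23405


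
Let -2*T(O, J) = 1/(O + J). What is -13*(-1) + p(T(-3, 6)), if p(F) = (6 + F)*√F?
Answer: 13 + 35*I*√6/36 ≈ 13.0 + 2.3814*I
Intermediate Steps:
T(O, J) = -1/(2*(J + O)) (T(O, J) = -1/(2*(O + J)) = -1/(2*(J + O)))
p(F) = √F*(6 + F)
-13*(-1) + p(T(-3, 6)) = -13*(-1) + √(-1/(2*6 + 2*(-3)))*(6 - 1/(2*6 + 2*(-3))) = 13 + √(-1/(12 - 6))*(6 - 1/(12 - 6)) = 13 + √(-1/6)*(6 - 1/6) = 13 + √(-1*⅙)*(6 - 1*⅙) = 13 + √(-⅙)*(6 - ⅙) = 13 + (I*√6/6)*(35/6) = 13 + 35*I*√6/36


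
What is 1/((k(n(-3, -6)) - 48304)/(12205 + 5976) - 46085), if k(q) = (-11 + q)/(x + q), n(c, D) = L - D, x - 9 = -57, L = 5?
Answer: -18181/837919689 ≈ -2.1698e-5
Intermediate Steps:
x = -48 (x = 9 - 57 = -48)
n(c, D) = 5 - D
k(q) = (-11 + q)/(-48 + q)
1/((k(n(-3, -6)) - 48304)/(12205 + 5976) - 46085) = 1/(((-11 + (5 - 1*(-6)))/(-48 + (5 - 1*(-6))) - 48304)/(12205 + 5976) - 46085) = 1/(((-11 + (5 + 6))/(-48 + (5 + 6)) - 48304)/18181 - 46085) = 1/(((-11 + 11)/(-48 + 11) - 48304)*(1/18181) - 46085) = 1/((0/(-37) - 48304)*(1/18181) - 46085) = 1/((-1/37*0 - 48304)*(1/18181) - 46085) = 1/((0 - 48304)*(1/18181) - 46085) = 1/(-48304*1/18181 - 46085) = 1/(-48304/18181 - 46085) = 1/(-837919689/18181) = -18181/837919689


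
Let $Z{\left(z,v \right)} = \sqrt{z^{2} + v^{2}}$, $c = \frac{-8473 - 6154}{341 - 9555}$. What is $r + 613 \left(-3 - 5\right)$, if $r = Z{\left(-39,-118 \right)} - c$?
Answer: $- \frac{45200083}{9214} + \sqrt{15445} \approx -4781.3$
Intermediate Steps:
$c = \frac{14627}{9214}$ ($c = - \frac{14627}{-9214} = \left(-14627\right) \left(- \frac{1}{9214}\right) = \frac{14627}{9214} \approx 1.5875$)
$Z{\left(z,v \right)} = \sqrt{v^{2} + z^{2}}$
$r = - \frac{14627}{9214} + \sqrt{15445}$ ($r = \sqrt{\left(-118\right)^{2} + \left(-39\right)^{2}} - \frac{14627}{9214} = \sqrt{13924 + 1521} - \frac{14627}{9214} = \sqrt{15445} - \frac{14627}{9214} = - \frac{14627}{9214} + \sqrt{15445} \approx 122.69$)
$r + 613 \left(-3 - 5\right) = \left(- \frac{14627}{9214} + \sqrt{15445}\right) + 613 \left(-3 - 5\right) = \left(- \frac{14627}{9214} + \sqrt{15445}\right) + 613 \left(-8\right) = \left(- \frac{14627}{9214} + \sqrt{15445}\right) - 4904 = - \frac{45200083}{9214} + \sqrt{15445}$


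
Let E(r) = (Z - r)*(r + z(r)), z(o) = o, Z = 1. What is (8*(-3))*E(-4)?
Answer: 960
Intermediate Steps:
E(r) = 2*r*(1 - r) (E(r) = (1 - r)*(r + r) = (1 - r)*(2*r) = 2*r*(1 - r))
(8*(-3))*E(-4) = (8*(-3))*(2*(-4)*(1 - 1*(-4))) = -48*(-4)*(1 + 4) = -48*(-4)*5 = -24*(-40) = 960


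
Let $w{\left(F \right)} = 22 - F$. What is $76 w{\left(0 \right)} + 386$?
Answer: $2058$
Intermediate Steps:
$76 w{\left(0 \right)} + 386 = 76 \left(22 - 0\right) + 386 = 76 \left(22 + 0\right) + 386 = 76 \cdot 22 + 386 = 1672 + 386 = 2058$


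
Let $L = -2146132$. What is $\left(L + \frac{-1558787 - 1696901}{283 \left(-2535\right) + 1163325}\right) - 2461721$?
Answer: $- \frac{256842133181}{55740} \approx -4.6079 \cdot 10^{6}$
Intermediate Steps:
$\left(L + \frac{-1558787 - 1696901}{283 \left(-2535\right) + 1163325}\right) - 2461721 = \left(-2146132 + \frac{-1558787 - 1696901}{283 \left(-2535\right) + 1163325}\right) - 2461721 = \left(-2146132 - \frac{3255688}{-717405 + 1163325}\right) - 2461721 = \left(-2146132 - \frac{3255688}{445920}\right) - 2461721 = \left(-2146132 - \frac{406961}{55740}\right) - 2461721 = - \frac{119625804641}{55740} - 2461721 = - \frac{256842133181}{55740}$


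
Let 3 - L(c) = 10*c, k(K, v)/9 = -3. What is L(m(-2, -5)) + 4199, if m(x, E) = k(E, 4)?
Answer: 4472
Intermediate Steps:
k(K, v) = -27 (k(K, v) = 9*(-3) = -27)
m(x, E) = -27
L(c) = 3 - 10*c
L(m(-2, -5)) + 4199 = (3 - 10*(-27)) + 4199 = (3 + 270) + 4199 = 273 + 4199 = 4472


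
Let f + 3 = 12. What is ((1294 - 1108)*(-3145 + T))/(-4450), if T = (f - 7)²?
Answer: 292113/2225 ≈ 131.29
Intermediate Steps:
f = 9 (f = -3 + 12 = 9)
T = 4 (T = (9 - 7)² = 2² = 4)
((1294 - 1108)*(-3145 + T))/(-4450) = ((1294 - 1108)*(-3145 + 4))/(-4450) = (186*(-3141))*(-1/4450) = -584226*(-1/4450) = 292113/2225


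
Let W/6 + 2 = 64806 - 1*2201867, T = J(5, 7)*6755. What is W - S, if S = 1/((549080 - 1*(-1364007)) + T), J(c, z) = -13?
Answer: -23404327536817/1825272 ≈ -1.2822e+7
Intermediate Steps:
T = -87815 (T = -13*6755 = -87815)
W = -12822378 (W = -12 + 6*(64806 - 1*2201867) = -12 + 6*(64806 - 2201867) = -12 + 6*(-2137061) = -12 - 12822366 = -12822378)
S = 1/1825272 (S = 1/((549080 - 1*(-1364007)) - 87815) = 1/((549080 + 1364007) - 87815) = 1/(1913087 - 87815) = 1/1825272 ≈ 5.4786e-7)
W - S = -12822378 - 1*1/1825272 = -12822378 - 1/1825272 = -23404327536817/1825272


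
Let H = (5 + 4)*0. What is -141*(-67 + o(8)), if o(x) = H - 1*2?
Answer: 9729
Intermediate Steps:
H = 0 (H = 9*0 = 0)
o(x) = -2 (o(x) = 0 - 1*2 = 0 - 2 = -2)
-141*(-67 + o(8)) = -141*(-67 - 2) = -141*(-69) = 9729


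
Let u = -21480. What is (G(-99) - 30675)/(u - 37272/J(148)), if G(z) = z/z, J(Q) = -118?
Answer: 904883/624342 ≈ 1.4493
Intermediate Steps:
G(z) = 1
(G(-99) - 30675)/(u - 37272/J(148)) = (1 - 30675)/(-21480 - 37272/(-118)) = -30674/(-21480 - 37272*(-1/118)) = -30674/(-21480 + 18636/59) = -30674/(-1248684/59) = -30674*(-59/1248684) = 904883/624342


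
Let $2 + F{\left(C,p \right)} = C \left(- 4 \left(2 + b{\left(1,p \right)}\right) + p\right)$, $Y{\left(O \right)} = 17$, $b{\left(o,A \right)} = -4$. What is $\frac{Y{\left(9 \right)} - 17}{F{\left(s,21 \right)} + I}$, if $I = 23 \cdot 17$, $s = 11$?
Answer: $0$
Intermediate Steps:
$F{\left(C,p \right)} = -2 + C \left(8 + p\right)$ ($F{\left(C,p \right)} = -2 + C \left(- 4 \left(2 - 4\right) + p\right) = -2 + C \left(\left(-4\right) \left(-2\right) + p\right) = -2 + C \left(8 + p\right)$)
$I = 391$
$\frac{Y{\left(9 \right)} - 17}{F{\left(s,21 \right)} + I} = \frac{17 - 17}{\left(-2 + 8 \cdot 11 + 11 \cdot 21\right) + 391} = \frac{0}{\left(-2 + 88 + 231\right) + 391} = \frac{0}{317 + 391} = \frac{0}{708} = 0 \cdot \frac{1}{708} = 0$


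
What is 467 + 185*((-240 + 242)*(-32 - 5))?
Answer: -13223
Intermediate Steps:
467 + 185*((-240 + 242)*(-32 - 5)) = 467 + 185*(2*(-37)) = 467 + 185*(-74) = 467 - 13690 = -13223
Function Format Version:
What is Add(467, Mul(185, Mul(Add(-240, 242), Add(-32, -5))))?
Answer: -13223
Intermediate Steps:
Add(467, Mul(185, Mul(Add(-240, 242), Add(-32, -5)))) = Add(467, Mul(185, Mul(2, -37))) = Add(467, Mul(185, -74)) = Add(467, -13690) = -13223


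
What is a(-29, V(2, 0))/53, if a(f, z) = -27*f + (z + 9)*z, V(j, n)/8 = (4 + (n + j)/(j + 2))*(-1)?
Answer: 1755/53 ≈ 33.113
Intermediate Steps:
V(j, n) = -32 - 8*(j + n)/(2 + j) (V(j, n) = 8*((4 + (n + j)/(j + 2))*(-1)) = 8*((4 + (j + n)/(2 + j))*(-1)) = 8*(-4 - (j + n)/(2 + j)) = -32 - 8*(j + n)/(2 + j))
a(f, z) = -27*f + z*(9 + z) (a(f, z) = -27*f + (9 + z)*z = -27*f + z*(9 + z))
a(-29, V(2, 0))/53 = ((8*(-8 - 1*0 - 5*2)/(2 + 2))**2 - 27*(-29) + 9*(8*(-8 - 1*0 - 5*2)/(2 + 2)))/53 = ((8*(-8 + 0 - 10)/4)**2 + 783 + 9*(8*(-8 + 0 - 10)/4))*(1/53) = ((8*(1/4)*(-18))**2 + 783 + 9*(8*(1/4)*(-18)))*(1/53) = ((-36)**2 + 783 + 9*(-36))*(1/53) = (1296 + 783 - 324)*(1/53) = 1755*(1/53) = 1755/53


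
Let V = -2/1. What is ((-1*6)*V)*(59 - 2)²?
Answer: 38988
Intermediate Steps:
V = -2 (V = -2*1 = -2)
((-1*6)*V)*(59 - 2)² = (-1*6*(-2))*(59 - 2)² = -6*(-2)*57² = 12*3249 = 38988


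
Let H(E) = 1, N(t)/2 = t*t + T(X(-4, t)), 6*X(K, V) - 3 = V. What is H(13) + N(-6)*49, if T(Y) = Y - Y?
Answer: 3529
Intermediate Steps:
X(K, V) = ½ + V/6
T(Y) = 0
N(t) = 2*t² (N(t) = 2*(t*t + 0) = 2*(t² + 0) = 2*t²)
H(13) + N(-6)*49 = 1 + (2*(-6)²)*49 = 1 + (2*36)*49 = 1 + 72*49 = 1 + 3528 = 3529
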